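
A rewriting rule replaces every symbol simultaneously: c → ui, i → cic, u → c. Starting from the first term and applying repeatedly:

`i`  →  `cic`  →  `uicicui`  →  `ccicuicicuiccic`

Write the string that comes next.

uiuicicuiccicuicicuiccicuiuicicui

φ(ccicuicicuiccic) expands symbol-by-symbol to ui ui cic ui c cic ui cic ui c cic ui ui cic ui; joining the 15 pieces gives the next term.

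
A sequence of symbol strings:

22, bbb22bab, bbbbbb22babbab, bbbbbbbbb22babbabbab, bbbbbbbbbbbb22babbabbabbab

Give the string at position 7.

bbbbbbbbbbbbbbbbbb22babbabbabbabbabbab

Every step adds bbb to the front and bab to the end of the previous string.
From bbbbbbbbbbbb22babbabbabbab, 2 further steps: bbbbbbbbbbbb22babbabbabbab → bbbbbbbbbbbbbbb22babbabbabbabbab → (answer).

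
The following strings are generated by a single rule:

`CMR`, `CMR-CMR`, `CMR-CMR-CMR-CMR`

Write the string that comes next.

Each string is two copies of the previous one joined by '-'.
Doubling CMR-CMR-CMR-CMR with '-' between the halves:

CMR-CMR-CMR-CMR-CMR-CMR-CMR-CMR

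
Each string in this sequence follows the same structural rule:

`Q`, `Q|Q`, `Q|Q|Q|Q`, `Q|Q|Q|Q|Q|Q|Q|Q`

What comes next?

s(k+1) = s(k)·|·s(k) — each term doubles the last with '|' between the halves.
Doubling Q|Q|Q|Q|Q|Q|Q|Q with '|' between the halves:

Q|Q|Q|Q|Q|Q|Q|Q|Q|Q|Q|Q|Q|Q|Q|Q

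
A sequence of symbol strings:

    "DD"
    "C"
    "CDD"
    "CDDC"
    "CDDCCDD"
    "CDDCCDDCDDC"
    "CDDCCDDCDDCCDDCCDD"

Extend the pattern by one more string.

Each term (from the third on) is the previous term followed by the one before it: term 3 = C·DD = CDD.
Continuing: CDDCCDDCDDCCDDCCDD · CDDCCDDCDDC gives term 8.

CDDCCDDCDDCCDDCCDDCDDCCDDCDDC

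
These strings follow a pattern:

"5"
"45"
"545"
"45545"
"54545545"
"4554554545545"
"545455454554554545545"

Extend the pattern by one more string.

This is a Fibonacci-style word recurrence s(k) = s(k−2)·s(k−1): e.g. 5·45 = 545.
So term 8 is 4554554545545·545455454554554545545.

4554554545545545455454554554545545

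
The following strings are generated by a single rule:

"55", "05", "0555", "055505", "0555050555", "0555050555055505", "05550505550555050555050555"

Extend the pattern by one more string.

This is a Fibonacci-style word recurrence s(k) = s(k−1)·s(k−2): e.g. 05·55 = 0555.
Continuing: 05550505550555050555050555 · 0555050555055505 gives term 8.

055505055505550505550505550555050555055505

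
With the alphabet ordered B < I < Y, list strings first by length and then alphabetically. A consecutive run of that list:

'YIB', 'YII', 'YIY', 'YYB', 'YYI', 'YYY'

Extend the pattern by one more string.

YYY is the last string of length 3, so the next is the first of length 4: B repeated 4 times.

BBBB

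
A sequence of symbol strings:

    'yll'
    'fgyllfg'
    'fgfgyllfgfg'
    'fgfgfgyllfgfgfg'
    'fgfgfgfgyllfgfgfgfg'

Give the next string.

Each term wraps the previous one in fg on the left and fg on the right.
One more step from fgfgfgfgyllfgfgfgfg gives the answer.

fgfgfgfgfgyllfgfgfgfgfg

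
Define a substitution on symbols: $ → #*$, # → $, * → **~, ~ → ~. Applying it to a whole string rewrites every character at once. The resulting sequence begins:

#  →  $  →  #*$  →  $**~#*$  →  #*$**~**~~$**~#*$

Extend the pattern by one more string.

$**~#*$**~**~~**~**~~~#*$**~**~~$**~#*$

Applying the rule to each of the 17 symbols of #*$**~**~~$**~#*$ gives the pieces $ **~ #*$ **~ **~ ~ **~ **~ ~ ~ #*$ **~ **~ ~ $ **~ #*$, which concatenate to the answer.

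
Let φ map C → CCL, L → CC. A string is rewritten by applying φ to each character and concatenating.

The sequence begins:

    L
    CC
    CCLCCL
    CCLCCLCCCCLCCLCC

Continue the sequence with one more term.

Replace each of the 16 characters of CCLCCLCCCCLCCLCC in place — CCL CCL CC CCL CCL CC CCL CCL CCL CCL CC CCL CCL CC CCL CCL — and concatenate.

CCLCCLCCCCLCCLCCCCLCCLCCLCCLCCCCLCCLCCCCLCCL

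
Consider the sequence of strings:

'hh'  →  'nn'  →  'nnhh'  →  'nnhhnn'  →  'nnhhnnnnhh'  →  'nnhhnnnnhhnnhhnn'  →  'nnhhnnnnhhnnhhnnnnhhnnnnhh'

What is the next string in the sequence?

nnhhnnnnhhnnhhnnnnhhnnnnhhnnhhnnnnhhnnhhnn

Each term (from the third on) is the previous term followed by the one before it: term 3 = nn·hh = nnhh.
The next term joins nnhhnnnnhhnnhhnnnnhhnnnnhh and nnhhnnnnhhnnhhnn.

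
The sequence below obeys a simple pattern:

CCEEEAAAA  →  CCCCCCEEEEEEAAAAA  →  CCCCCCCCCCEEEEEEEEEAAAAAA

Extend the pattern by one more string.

The n-th term is 4n-2 C's then 3n E's then n+3 A's (n = 1, 2, …).
Setting n = 4 gives 14, 12, 7 characters in each block.

CCCCCCCCCCCCCCEEEEEEEEEEEEAAAAAAA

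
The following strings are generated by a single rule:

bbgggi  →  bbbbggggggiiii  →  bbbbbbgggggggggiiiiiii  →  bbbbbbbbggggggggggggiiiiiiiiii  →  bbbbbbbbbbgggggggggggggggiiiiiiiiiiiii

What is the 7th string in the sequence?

bbbbbbbbbbbbbbgggggggggggggggggggggiiiiiiiiiiiiiiiiiii

The n-th term is 2n b's then 3n g's then 3n-2 i's (n = 1, 2, …).
At n = 7 the blocks have lengths 14, 21, 19.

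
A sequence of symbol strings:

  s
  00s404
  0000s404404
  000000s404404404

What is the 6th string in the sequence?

0000000000s404404404404404

Each term wraps the previous one in 00 on the left and 404 on the right.
From 000000s404404404, 2 further steps: 000000s404404404 → 00000000s404404404404 → (answer).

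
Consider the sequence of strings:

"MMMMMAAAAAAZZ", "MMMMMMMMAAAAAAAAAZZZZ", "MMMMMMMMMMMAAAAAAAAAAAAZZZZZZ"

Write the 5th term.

The n-th term is 3n-1 M's then 3n A's then 2n-2 Z's, where the shown terms are n = 2, 3, 4.
Setting n = 6 gives 17, 18, 10 characters in each block.

MMMMMMMMMMMMMMMMMAAAAAAAAAAAAAAAAAAZZZZZZZZZZ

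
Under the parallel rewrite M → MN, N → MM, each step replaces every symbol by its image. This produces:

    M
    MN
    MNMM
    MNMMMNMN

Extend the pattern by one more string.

MNMMMNMNMNMMMNMM

Expanding MNMMMNMN: M→MN, N→MM, M→MN, M→MN, M→MN, N→MM, M→MN, N→MM. Concatenated: MN MM MN MN MN MM MN MM.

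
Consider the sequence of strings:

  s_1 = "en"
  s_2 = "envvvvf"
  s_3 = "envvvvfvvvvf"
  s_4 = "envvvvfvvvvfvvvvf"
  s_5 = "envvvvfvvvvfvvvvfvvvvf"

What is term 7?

envvvvfvvvvfvvvvfvvvvfvvvvfvvvvf

Every step adds vvvvf to the end: s(k+1) = s(k)·vvvvf.
From envvvvfvvvvfvvvvfvvvvf, 2 further steps: envvvvfvvvvfvvvvfvvvvf → envvvvfvvvvfvvvvfvvvvfvvvvf → (answer).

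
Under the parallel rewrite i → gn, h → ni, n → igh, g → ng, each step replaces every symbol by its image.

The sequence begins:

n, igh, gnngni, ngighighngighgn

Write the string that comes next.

φ(ngighighngighgn) expands symbol-by-symbol to igh ng gn ng ni gn ng ni igh ng gn ng ni ng igh; joining the 15 pieces gives the next term.

ighnggnngnignngniighnggnngningigh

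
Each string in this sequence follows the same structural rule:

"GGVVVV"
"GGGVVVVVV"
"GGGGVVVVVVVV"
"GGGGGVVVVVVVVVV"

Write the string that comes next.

Term n consists of n G's, followed by 2n V's, where the shown terms are n = 2, 3, 4, 5.
Setting n = 6 gives 6, 12 characters in each block.

GGGGGGVVVVVVVVVVVV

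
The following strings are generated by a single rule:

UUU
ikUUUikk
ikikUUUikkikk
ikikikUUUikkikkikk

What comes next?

Every step adds ik to the front and ikk to the end of the previous string.
Applying this once more to ikikikUUUikkikkikk:

ikikikikUUUikkikkikkikk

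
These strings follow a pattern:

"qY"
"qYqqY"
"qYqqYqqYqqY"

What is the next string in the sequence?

qYqqYqqYqqYqqYqqYqqYqqY

s(k+1) = s(k)·q·s(k) — each term doubles the last with 'q' between the halves.
One more doubling of qYqqYqqYqqY gives the answer.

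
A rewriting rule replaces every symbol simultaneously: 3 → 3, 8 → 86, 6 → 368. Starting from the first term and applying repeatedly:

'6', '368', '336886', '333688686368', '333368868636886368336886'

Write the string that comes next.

333336886863688636833688686368336886333688686368

Applying the rule to each of the 24 symbols of 333368868636886368336886 gives the pieces 3 3 3 3 368 86 86 368 86 368 3 368 86 86 368 3 368 86 3 3 368 86 86 368, which concatenate to the answer.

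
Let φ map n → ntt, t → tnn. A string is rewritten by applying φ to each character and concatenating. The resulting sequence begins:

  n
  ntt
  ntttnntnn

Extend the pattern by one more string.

Apply φ to ntttnntnn symbol by symbol: n→ntt, t→tnn, t→tnn, t→tnn, n→ntt, n→ntt, t→tnn, n→ntt, n→ntt; joined: ntt tnn tnn tnn ntt ntt tnn ntt ntt.

ntttnntnntnnnttntttnnnttntt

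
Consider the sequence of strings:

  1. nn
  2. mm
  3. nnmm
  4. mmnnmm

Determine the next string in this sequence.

This is a Fibonacci-style word recurrence s(k) = s(k−2)·s(k−1): e.g. nn·mm = nnmm.
So term 5 is nnmm·mmnnmm.

nnmmmmnnmm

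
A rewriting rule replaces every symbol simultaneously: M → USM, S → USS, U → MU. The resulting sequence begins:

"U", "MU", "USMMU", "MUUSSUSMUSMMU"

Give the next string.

φ(MUUSSUSMUSMMU) expands symbol-by-symbol to USM MU MU USS USS MU USS USM MU USS USM USM MU; joining the 13 pieces gives the next term.

USMMUMUUSSUSSMUUSSUSMMUUSSUSMUSMMU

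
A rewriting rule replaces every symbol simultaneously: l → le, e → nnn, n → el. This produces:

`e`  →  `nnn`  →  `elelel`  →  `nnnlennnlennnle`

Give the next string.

Applying the rule to each of the 15 symbols of nnnlennnlennnle gives the pieces el el el le nnn el el el le nnn el el el le nnn, which concatenate to the answer.

elelellennnelelellennnelelellennn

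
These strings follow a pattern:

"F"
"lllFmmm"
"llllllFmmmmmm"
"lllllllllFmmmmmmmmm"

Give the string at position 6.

lllllllllllllllFmmmmmmmmmmmmmmm

Every step adds lll to the front and mmm to the end of the previous string.
From lllllllllFmmmmmmmmm, 2 further steps: lllllllllFmmmmmmmmm → llllllllllllFmmmmmmmmmmmm → (answer).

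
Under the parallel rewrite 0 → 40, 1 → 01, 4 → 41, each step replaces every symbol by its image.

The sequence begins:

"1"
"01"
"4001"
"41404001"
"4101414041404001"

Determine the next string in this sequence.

41014001410141404101414041404001

φ(4101414041404001) expands symbol-by-symbol to 41 01 40 01 41 01 41 40 41 01 41 40 41 40 40 01; joining the 16 pieces gives the next term.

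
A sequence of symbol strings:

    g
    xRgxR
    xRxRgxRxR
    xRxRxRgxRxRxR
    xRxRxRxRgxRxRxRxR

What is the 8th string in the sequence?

xRxRxRxRxRxRxRgxRxRxRxRxRxRxR

Each term wraps the previous one in xR on the left and xR on the right.
From xRxRxRxRgxRxRxRxR, 3 further steps: xRxRxRxRgxRxRxRxR → xRxRxRxRxRgxRxRxRxRxR → xRxRxRxRxRxRgxRxRxRxRxRxR → (answer).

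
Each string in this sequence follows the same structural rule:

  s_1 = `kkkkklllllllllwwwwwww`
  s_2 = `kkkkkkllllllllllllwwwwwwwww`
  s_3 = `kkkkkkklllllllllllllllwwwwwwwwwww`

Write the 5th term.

Term n consists of n+2 k's, followed by 3n l's, followed by 2n+1 w's, where the shown terms are n = 3, 4, 5.
Setting n = 7 gives 9, 21, 15 characters in each block.

kkkkkkkkklllllllllllllllllllllwwwwwwwwwwwwwww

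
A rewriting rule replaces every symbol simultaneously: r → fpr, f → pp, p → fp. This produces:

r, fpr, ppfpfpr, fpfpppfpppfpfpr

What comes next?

ppfpppfpfpfpppfpfpfpppfpppfpfpr

Applying the rule to each of the 15 symbols of fpfpppfpppfpfpr gives the pieces pp fp pp fp fp fp pp fp fp fp pp fp pp fp fpr, which concatenate to the answer.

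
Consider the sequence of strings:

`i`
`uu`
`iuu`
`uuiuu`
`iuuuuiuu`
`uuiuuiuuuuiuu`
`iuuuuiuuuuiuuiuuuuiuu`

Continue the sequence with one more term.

uuiuuiuuuuiuuiuuuuiuuuuiuuiuuuuiuu

From term 3 onward, concatenate the second-to-last term with the last: i·uu = iuu, uu·iuu = uuiuu, …
Continuing: uuiuuiuuuuiuu · iuuuuiuuuuiuuiuuuuiuu gives term 8.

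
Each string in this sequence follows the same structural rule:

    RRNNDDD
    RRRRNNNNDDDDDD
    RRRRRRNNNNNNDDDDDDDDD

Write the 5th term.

Each string has the form R^{2n} N^{2n} D^{3n} (n = 1, 2, …).
Setting n = 5 gives 10, 10, 15 characters in each block.

RRRRRRRRRRNNNNNNNNNNDDDDDDDDDDDDDDD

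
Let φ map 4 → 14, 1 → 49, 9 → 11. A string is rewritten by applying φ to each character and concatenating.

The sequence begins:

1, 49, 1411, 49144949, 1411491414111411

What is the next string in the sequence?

Applying the rule to each of the 16 symbols of 1411491414111411 gives the pieces 49 14 49 49 14 11 49 14 49 14 49 49 49 14 49 49, which concatenate to the answer.

49144949141149144914494949144949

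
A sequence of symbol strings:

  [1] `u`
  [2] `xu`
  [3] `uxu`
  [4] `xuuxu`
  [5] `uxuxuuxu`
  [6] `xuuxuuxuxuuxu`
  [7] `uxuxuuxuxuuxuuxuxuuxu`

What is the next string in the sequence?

Each term (from the third on) is the two preceding terms concatenated in order: term 3 = u·xu = uxu.
So term 8 is xuuxuuxuxuuxu·uxuxuuxuxuuxuuxuxuuxu.

xuuxuuxuxuuxuuxuxuuxuxuuxuuxuxuuxu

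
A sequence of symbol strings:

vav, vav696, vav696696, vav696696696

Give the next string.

The strings grow by a fixed suffix 696 each time.
Applying this once more to vav696696696:

vav696696696696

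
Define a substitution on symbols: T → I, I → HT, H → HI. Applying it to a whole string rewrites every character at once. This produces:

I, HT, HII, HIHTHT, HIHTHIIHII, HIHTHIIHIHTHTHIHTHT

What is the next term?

φ(HIHTHIIHIHTHTHIHTHT) expands symbol-by-symbol to HI HT HI I HI HT HT HI HT HI I HI I HI HT HI I HI I; joining the 19 pieces gives the next term.

HIHTHIIHIHTHTHIHTHIIHIIHIHTHIIHII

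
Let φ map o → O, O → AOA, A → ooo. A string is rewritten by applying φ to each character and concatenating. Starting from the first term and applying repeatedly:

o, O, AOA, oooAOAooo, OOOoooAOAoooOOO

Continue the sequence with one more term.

Rewriting the 15 symbols of OOOoooAOAoooOOO one by one yields AOA AOA AOA O O O ooo AOA ooo O O O AOA AOA AOA; concatenated:

AOAAOAAOAOOOoooAOAoooOOOAOAAOAAOA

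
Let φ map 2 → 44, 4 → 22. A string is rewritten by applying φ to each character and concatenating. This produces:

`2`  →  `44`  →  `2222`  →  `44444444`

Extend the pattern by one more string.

Expanding 44444444: 4→22, 4→22, 4→22, 4→22, 4→22, 4→22, 4→22, 4→22. Concatenated: 22 22 22 22 22 22 22 22.

2222222222222222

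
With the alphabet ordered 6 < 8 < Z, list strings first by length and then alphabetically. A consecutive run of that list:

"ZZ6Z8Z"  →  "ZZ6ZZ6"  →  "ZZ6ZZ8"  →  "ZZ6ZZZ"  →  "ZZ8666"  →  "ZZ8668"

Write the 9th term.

Advancing 3 positions from ZZ8668 through ZZ8668 → ZZ866Z → ZZ8686 reaches term 9.

ZZ8688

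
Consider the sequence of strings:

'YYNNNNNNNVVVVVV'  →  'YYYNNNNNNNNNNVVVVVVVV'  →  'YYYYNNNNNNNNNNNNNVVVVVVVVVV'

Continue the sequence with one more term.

Reading off run lengths: Y runs 2, 3, 4; N runs 7, 10, 13; V runs 6, 8, 10 — each is linear in n, where the shown terms are n = 2, 3, 4.
At n = 5 the blocks have lengths 5, 16, 12.

YYYYYNNNNNNNNNNNNNNNNVVVVVVVVVVVV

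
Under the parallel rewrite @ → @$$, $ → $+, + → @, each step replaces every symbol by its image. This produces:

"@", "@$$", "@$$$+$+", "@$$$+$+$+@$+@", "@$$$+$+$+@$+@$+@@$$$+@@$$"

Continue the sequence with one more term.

Rewriting the 25 symbols of @$$$+$+$+@$+@$+@@$$$+@@$$ one by one yields @$$ $+ $+ $+ @ $+ @ $+ @ @$$ $+ @ @$$ $+ @ @$$ @$$ $+ $+ $+ @ @$$ @$$ $+ $+; concatenated:

@$$$+$+$+@$+@$+@@$$$+@@$$$+@@$$@$$$+$+$+@@$$@$$$+$+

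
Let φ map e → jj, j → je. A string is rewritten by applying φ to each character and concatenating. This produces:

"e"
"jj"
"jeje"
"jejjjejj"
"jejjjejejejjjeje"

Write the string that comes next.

jejjjejejejjjejjjejjjejejejjjejj

Applying the rule to each of the 16 symbols of jejjjejejejjjeje gives the pieces je jj je je je jj je jj je jj je je je jj je jj, which concatenate to the answer.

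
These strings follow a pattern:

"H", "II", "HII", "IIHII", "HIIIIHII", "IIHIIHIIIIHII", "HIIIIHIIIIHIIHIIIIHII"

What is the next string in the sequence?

IIHIIHIIIIHIIHIIIIHIIIIHIIHIIIIHII

Each term (from the third on) is the two preceding terms concatenated in order: term 3 = H·II = HII.
The next term joins IIHIIHIIIIHII and HIIIIHIIIIHIIHIIIIHII.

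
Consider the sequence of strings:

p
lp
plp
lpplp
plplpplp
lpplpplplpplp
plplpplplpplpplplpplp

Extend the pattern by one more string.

From term 3 onward, concatenate the second-to-last term with the last: p·lp = plp, lp·plp = lpplp, …
So term 8 is lpplpplplpplp·plplpplplpplpplplpplp.

lpplpplplpplpplplpplplpplpplplpplp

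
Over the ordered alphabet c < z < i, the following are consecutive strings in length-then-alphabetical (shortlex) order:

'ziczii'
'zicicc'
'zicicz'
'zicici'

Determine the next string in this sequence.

zicizc

The successor of zicici increments the rightmost position that isn't already i and resets every position after it to c.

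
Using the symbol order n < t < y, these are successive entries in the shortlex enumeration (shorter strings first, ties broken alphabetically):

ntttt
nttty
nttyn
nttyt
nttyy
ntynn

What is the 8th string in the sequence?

ntyny

Stepping forward 2 times from ntynn: ntynn → ntynt, then the target.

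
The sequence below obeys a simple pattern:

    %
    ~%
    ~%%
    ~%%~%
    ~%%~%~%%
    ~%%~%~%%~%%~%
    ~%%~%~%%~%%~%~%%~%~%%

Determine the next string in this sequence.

This is a Fibonacci-style word recurrence s(k) = s(k−1)·s(k−2): e.g. ~%·% = ~%%.
The next term joins ~%%~%~%%~%%~%~%%~%~%% and ~%%~%~%%~%%~%.

~%%~%~%%~%%~%~%%~%~%%~%%~%~%%~%%~%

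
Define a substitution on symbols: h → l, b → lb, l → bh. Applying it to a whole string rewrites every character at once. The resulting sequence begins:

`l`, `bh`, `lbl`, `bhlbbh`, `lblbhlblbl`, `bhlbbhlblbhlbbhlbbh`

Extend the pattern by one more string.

Rewriting the 19 symbols of bhlbbhlblbhlbbhlbbh one by one yields lb l bh lb lb l bh lb bh lb l bh lb lb l bh lb lb l; concatenated:

lblbhlblblbhlbbhlblbhlblblbhlblbl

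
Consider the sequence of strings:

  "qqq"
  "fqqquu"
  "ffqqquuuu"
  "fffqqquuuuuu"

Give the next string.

Every step adds f to the front and uu to the end of the previous string.
So the next term is f·fffqqquuuuuu·uu.

ffffqqquuuuuuuu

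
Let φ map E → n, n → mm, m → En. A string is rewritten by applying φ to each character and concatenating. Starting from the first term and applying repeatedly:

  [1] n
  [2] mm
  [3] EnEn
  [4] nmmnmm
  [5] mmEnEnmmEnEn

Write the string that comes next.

EnEnnmmnmmEnEnnmmnmm

Expanding mmEnEnmmEnEn: m→En, m→En, E→n, n→mm, E→n, n→mm, m→En, m→En, E→n, n→mm, E→n, n→mm. Concatenated: En En n mm n mm En En n mm n mm.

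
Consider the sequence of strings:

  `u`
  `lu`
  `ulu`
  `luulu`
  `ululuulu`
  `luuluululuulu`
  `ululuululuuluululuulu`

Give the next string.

Each term (from the third on) is the two preceding terms concatenated in order: term 3 = u·lu = ulu.
Continuing: luuluululuulu · ululuululuuluululuulu gives term 8.

luuluululuuluululuululuuluululuulu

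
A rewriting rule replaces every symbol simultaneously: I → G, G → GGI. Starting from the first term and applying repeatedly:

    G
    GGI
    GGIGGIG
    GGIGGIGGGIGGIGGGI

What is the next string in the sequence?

GGIGGIGGGIGGIGGGIGGIGGIGGGIGGIGGGIGGIGGIG

Replace each of the 17 characters of GGIGGIGGGIGGIGGGI in place — GGI GGI G GGI GGI G GGI GGI GGI G GGI GGI G GGI GGI GGI G — and concatenate.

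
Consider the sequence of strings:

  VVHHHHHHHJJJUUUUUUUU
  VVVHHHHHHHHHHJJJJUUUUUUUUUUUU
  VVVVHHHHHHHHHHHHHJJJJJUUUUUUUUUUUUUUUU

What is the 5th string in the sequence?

VVVVVVHHHHHHHHHHHHHHHHHHHJJJJJJJUUUUUUUUUUUUUUUUUUUUUUUU

Each string has the form V^{n} H^{3n+1} J^{n+1} U^{4n}, where the shown terms are n = 2, 3, 4.
Setting n = 6 gives 6, 19, 7, 24 characters in each block.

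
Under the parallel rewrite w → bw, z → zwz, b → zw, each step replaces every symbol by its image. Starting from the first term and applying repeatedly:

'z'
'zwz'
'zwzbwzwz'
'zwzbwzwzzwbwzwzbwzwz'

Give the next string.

zwzbwzwzzwbwzwzbwzwzzwzbwzwbwzwzbwzwzzwbwzwzbwzwz

φ(zwzbwzwzzwbwzwzbwzwz) expands symbol-by-symbol to zwz bw zwz zw bw zwz bw zwz zwz bw zw bw zwz bw zwz zw bw zwz bw zwz; joining the 20 pieces gives the next term.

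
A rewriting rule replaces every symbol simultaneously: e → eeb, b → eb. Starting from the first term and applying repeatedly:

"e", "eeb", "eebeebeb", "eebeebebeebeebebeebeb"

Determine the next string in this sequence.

eebeebebeebeebebeebebeebeebebeebeebebeebebeebeebebeebeb

φ(eebeebebeebeebebeebeb) expands symbol-by-symbol to eeb eeb eb eeb eeb eb eeb eb eeb eeb eb eeb eeb eb eeb eb eeb eeb eb eeb eb; joining the 21 pieces gives the next term.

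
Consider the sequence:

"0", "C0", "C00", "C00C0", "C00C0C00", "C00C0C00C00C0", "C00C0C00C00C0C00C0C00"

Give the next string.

C00C0C00C00C0C00C0C00C00C0C00C00C0

Each term (from the third on) is the previous term followed by the one before it: term 3 = C0·0 = C00.
Continuing: C00C0C00C00C0C00C0C00 · C00C0C00C00C0 gives term 8.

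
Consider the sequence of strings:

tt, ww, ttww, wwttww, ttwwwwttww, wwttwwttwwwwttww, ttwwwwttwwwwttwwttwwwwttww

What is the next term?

wwttwwttwwwwttwwttwwwwttwwwwttwwttwwwwttww

Each term (from the third on) is the two preceding terms concatenated in order: term 3 = tt·ww = ttww.
The next term joins wwttwwttwwwwttww and ttwwwwttwwwwttwwttwwwwttww.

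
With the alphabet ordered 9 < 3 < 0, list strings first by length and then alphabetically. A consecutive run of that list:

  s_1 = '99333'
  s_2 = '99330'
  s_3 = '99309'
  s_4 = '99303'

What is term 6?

99099

Advancing 2 positions from 99303 through 99303 → 99300 reaches term 6.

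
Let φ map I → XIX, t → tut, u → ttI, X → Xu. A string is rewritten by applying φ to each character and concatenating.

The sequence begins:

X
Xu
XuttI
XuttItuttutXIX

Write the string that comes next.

Rewriting the 14 symbols of XuttItuttutXIX one by one yields Xu ttI tut tut XIX tut ttI tut tut ttI tut Xu XIX Xu; concatenated:

XuttItuttutXIXtutttItuttutttItutXuXIXXu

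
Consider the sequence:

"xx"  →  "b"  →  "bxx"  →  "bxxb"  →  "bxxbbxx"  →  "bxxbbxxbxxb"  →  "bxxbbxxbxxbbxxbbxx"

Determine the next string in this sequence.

bxxbbxxbxxbbxxbbxxbxxbbxxbxxb

Each term (from the third on) is the previous term followed by the one before it: term 3 = b·xx = bxx.
So term 8 is bxxbbxxbxxbbxxbbxx·bxxbbxxbxxb.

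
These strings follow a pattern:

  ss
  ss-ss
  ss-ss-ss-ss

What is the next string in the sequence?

s(k+1) = s(k)·-·s(k) — each term doubles the last with '-' between the halves.
One more doubling of ss-ss-ss-ss gives the answer.

ss-ss-ss-ss-ss-ss-ss-ss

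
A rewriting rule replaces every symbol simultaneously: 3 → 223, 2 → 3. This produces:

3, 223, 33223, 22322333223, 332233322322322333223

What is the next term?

2232233322322322333223332233322322322333223

φ(332233322322322333223) expands symbol-by-symbol to 223 223 3 3 223 223 223 3 3 223 3 3 223 3 3 223 223 223 3 3 223; joining the 21 pieces gives the next term.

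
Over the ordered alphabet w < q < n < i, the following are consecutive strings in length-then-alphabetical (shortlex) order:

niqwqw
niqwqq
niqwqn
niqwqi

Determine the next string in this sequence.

niqwnw

The successor of niqwqi increments the rightmost position that isn't already i and resets every position after it to w.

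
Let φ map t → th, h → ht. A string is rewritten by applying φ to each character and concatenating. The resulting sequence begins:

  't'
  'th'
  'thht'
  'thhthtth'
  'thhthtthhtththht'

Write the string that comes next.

Replace each of the 16 characters of thhthtthhtththht in place — th ht ht th ht th th ht ht th th ht th ht ht th — and concatenate.

thhthtthhtththhthtththhtthhthtth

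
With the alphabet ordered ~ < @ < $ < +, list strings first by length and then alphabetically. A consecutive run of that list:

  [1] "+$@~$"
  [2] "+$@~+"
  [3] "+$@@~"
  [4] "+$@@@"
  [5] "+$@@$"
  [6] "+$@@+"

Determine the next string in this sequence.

Find the rightmost character of +$@@+ below +, bump it to the next letter, and reset everything to its right to ~.

+$@$~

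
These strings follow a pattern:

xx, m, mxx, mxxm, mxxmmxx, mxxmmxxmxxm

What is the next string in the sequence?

Each term (from the third on) is the previous term followed by the one before it: term 3 = m·xx = mxx.
So term 7 is mxxmmxxmxxm·mxxmmxx.

mxxmmxxmxxmmxxmmxx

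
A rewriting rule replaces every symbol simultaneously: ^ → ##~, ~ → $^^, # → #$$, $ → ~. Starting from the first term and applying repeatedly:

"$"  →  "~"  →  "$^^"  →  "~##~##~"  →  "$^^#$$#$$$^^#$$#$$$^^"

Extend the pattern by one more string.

~##~##~#$$~~#$$~~~##~##~#$$~~#$$~~~##~##~

φ($^^#$$#$$$^^#$$#$$$^^) expands symbol-by-symbol to ~ ##~ ##~ #$$ ~ ~ #$$ ~ ~ ~ ##~ ##~ #$$ ~ ~ #$$ ~ ~ ~ ##~ ##~; joining the 21 pieces gives the next term.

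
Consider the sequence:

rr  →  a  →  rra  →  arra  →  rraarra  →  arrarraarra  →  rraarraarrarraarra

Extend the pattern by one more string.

arrarraarrarraarraarrarraarra

From term 3 onward, concatenate the second-to-last term with the last: rr·a = rra, a·rra = arra, …
Continuing: arrarraarra · rraarraarrarraarra gives term 8.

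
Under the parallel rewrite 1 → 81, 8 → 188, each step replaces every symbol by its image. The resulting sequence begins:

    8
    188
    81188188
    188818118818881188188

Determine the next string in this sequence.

8118818818881188818118818881188188188818118818881188188

Applying the rule to each of the 21 symbols of 188818118818881188188 gives the pieces 81 188 188 188 81 188 81 81 188 188 81 188 188 188 81 81 188 188 81 188 188, which concatenate to the answer.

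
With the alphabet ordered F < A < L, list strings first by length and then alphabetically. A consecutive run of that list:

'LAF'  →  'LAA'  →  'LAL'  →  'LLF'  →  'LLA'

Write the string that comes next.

LLL

Treat LLA as a base-3 numeral over the given alphabet and add one, carrying through any trailing L's.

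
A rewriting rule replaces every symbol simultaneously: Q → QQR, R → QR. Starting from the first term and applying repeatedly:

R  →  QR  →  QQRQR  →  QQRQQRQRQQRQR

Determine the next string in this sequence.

Applying the rule to each of the 13 symbols of QQRQQRQRQQRQR gives the pieces QQR QQR QR QQR QQR QR QQR QR QQR QQR QR QQR QR, which concatenate to the answer.

QQRQQRQRQQRQQRQRQQRQRQQRQQRQRQQRQR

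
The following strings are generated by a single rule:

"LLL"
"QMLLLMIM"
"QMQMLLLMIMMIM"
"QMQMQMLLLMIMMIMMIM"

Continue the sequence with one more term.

Each term wraps the previous one in QM on the left and MIM on the right.
One more step from QMQMQMLLLMIMMIMMIM gives the answer.

QMQMQMQMLLLMIMMIMMIMMIM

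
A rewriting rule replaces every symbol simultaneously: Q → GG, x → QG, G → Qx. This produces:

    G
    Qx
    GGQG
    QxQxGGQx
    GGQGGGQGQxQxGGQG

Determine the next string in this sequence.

Replace each of the 16 characters of GGQGGGQGQxQxGGQG in place — Qx Qx GG Qx Qx Qx GG Qx GG QG GG QG Qx Qx GG Qx — and concatenate.

QxQxGGQxQxQxGGQxGGQGGGQGQxQxGGQx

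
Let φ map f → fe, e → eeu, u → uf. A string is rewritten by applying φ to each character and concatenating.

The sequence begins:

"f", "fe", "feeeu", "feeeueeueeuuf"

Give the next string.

feeeueeueeuufeeueeuufeeueeuufuffe

Replace each of the 13 characters of feeeueeueeuuf in place — fe eeu eeu eeu uf eeu eeu uf eeu eeu uf uf fe — and concatenate.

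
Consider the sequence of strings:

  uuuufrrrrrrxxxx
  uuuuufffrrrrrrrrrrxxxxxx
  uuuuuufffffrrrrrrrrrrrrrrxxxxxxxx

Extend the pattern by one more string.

Each string has the form u^{n+3} f^{2n-1} r^{4n+2} x^{2n+2} (n = 1, 2, …).
Setting n = 4 gives 7, 7, 18, 10 characters in each block.

uuuuuuufffffffrrrrrrrrrrrrrrrrrrxxxxxxxxxx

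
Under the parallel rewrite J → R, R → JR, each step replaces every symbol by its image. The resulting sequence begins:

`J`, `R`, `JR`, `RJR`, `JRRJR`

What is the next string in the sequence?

RJRJRRJR

Expanding JRRJR: J→R, R→JR, R→JR, J→R, R→JR. Concatenated: R JR JR R JR.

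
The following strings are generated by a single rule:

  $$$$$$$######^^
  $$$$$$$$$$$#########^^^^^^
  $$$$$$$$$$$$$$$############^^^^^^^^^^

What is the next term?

$$$$$$$$$$$$$$$$$$$###############^^^^^^^^^^^^^^

Each string has the form $^{4n+3} #^{3n+3} ^^{4n-2} (n = 1, 2, …).
At n = 4 the blocks have lengths 19, 15, 14.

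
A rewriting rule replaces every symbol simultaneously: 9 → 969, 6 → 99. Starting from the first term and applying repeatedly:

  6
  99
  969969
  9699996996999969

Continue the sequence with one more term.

Applying the rule to each of the 16 symbols of 9699996996999969 gives the pieces 969 99 969 969 969 969 99 969 969 99 969 969 969 969 99 969, which concatenate to the answer.

96999969969969969999699699996996996996999969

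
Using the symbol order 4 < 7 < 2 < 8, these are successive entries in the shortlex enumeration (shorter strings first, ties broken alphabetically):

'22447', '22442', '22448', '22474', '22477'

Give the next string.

Find the rightmost character of 22477 below 8, bump it to the next letter, and reset everything to its right to 4.

22472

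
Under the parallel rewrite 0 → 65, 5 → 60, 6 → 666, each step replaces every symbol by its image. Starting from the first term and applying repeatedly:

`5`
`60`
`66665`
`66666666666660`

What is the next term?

φ(66666666666660) expands symbol-by-symbol to 666 666 666 666 666 666 666 666 666 666 666 666 666 65; joining the 14 pieces gives the next term.

66666666666666666666666666666666666666665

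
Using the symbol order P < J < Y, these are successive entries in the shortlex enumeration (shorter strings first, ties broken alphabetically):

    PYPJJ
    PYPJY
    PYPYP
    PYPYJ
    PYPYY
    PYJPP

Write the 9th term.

PYJJP

Continuing the enumeration 3 steps past PYJPP: PYJPP → PYJPJ → PYJPY → (answer).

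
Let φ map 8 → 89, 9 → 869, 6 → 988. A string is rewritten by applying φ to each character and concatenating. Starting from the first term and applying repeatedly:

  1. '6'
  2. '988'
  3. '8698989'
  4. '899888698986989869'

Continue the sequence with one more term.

8986986989898998886989869899888698986989988869

Applying the rule to each of the 18 symbols of 899888698986989869 gives the pieces 89 869 869 89 89 89 988 869 89 869 89 988 869 89 869 89 988 869, which concatenate to the answer.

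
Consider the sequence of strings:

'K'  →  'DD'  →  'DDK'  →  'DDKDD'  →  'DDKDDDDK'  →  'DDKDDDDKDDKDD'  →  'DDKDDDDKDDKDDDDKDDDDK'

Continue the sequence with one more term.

From term 3 onward, concatenate the last term with the second-to-last: DD·K = DDK, DDK·DD = DDKDD, …
The next term joins DDKDDDDKDDKDDDDKDDDDK and DDKDDDDKDDKDD.

DDKDDDDKDDKDDDDKDDDDKDDKDDDDKDDKDD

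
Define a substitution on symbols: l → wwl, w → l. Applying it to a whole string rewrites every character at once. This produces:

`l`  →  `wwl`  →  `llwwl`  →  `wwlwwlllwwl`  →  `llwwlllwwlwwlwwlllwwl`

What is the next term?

Applying the rule to each of the 21 symbols of llwwlllwwlwwlwwlllwwl gives the pieces wwl wwl l l wwl wwl wwl l l wwl l l wwl l l wwl wwl wwl l l wwl, which concatenate to the answer.

wwlwwlllwwlwwlwwlllwwlllwwlllwwlwwlwwlllwwl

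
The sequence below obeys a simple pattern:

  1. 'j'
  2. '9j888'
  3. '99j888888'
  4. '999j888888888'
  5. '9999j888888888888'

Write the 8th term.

9999999j888888888888888888888

Each term wraps the previous one in 9 on the left and 888 on the right.
From 9999j888888888888, 3 further steps: 9999j888888888888 → 99999j888888888888888 → 999999j888888888888888888 → (answer).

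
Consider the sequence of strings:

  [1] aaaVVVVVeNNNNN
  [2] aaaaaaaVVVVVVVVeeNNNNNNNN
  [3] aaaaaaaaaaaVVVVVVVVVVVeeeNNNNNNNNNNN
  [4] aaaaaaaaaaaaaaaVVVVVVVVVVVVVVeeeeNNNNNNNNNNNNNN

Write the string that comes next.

Term n consists of 4n-1 a's, followed by 3n+2 V's, followed by n e's, followed by 3n+2 N's (n = 1, 2, …).
For the next term, n = 5, so the run lengths are 19, 17, 5, 17.

aaaaaaaaaaaaaaaaaaaVVVVVVVVVVVVVVVVVeeeeeNNNNNNNNNNNNNNNNN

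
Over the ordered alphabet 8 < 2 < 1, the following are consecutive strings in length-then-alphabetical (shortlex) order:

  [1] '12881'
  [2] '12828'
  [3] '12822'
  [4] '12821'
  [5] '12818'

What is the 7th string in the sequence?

12811

Continuing the enumeration 2 steps past 12818: 12818 → 12812 → (answer).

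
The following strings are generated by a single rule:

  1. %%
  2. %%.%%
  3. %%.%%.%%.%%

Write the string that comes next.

%%.%%.%%.%%.%%.%%.%%.%%

s(k+1) = s(k)·.·s(k) — each term doubles the last with '.' between the halves.
So the next term is two copies of %%.%%.%%.%% with '.' between the halves.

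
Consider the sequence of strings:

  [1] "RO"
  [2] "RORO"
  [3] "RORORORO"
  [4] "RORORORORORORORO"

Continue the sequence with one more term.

Each string is two copies of the previous one concatenated.
Doubling RORORORORORORORO:

RORORORORORORORORORORORORORORORO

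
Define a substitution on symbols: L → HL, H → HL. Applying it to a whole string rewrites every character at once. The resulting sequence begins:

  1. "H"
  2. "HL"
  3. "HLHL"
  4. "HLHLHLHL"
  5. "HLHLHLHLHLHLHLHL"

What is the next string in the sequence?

HLHLHLHLHLHLHLHLHLHLHLHLHLHLHLHL

φ(HLHLHLHLHLHLHLHL) expands symbol-by-symbol to HL HL HL HL HL HL HL HL HL HL HL HL HL HL HL HL; joining the 16 pieces gives the next term.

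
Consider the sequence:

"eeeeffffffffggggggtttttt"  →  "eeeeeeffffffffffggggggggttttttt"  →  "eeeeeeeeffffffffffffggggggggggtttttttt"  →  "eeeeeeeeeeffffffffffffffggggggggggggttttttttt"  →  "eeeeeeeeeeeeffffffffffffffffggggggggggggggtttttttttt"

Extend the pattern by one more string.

eeeeeeeeeeeeeeffffffffffffffffffggggggggggggggggttttttttttt

Reading off run lengths: e runs 4, 6, 8, 10, 12; f runs 8, 10, 12, 14, 16; g runs 6, 8, 10, 12, 14; t runs 6, 7, 8, 9, 10 — each is linear in n, where the shown terms are n = 3, 4, 5, 6, 7.
For the next term, n = 8, so the run lengths are 14, 18, 16, 11.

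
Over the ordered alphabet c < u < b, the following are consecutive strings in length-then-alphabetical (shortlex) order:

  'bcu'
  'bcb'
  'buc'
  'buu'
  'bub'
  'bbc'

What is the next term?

Treat bbc as a base-3 numeral over the given alphabet and add one, carrying through any trailing b's.

bbu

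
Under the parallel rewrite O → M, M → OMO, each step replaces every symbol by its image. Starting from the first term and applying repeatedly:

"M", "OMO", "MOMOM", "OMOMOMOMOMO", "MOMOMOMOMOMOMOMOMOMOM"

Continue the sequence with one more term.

φ(MOMOMOMOMOMOMOMOMOMOM) expands symbol-by-symbol to OMO M OMO M OMO M OMO M OMO M OMO M OMO M OMO M OMO M OMO M OMO; joining the 21 pieces gives the next term.

OMOMOMOMOMOMOMOMOMOMOMOMOMOMOMOMOMOMOMOMOMO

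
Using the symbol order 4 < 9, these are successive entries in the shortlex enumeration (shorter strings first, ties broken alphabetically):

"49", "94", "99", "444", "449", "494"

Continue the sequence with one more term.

499

Find the rightmost character of 494 below 9, bump it to the next letter, and reset everything to its right to 4.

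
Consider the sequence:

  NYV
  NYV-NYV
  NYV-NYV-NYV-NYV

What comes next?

NYV-NYV-NYV-NYV-NYV-NYV-NYV-NYV

Each string is two copies of the previous one joined by '-'.
So the next term is two copies of NYV-NYV-NYV-NYV with '-' between the halves.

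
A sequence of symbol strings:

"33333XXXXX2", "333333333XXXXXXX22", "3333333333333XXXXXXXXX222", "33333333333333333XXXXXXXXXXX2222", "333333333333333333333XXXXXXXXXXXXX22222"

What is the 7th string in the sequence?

Each string has the form 3^{4n+1} X^{2n+3} 2^{n} (n = 1, 2, …).
At n = 7 the blocks have lengths 29, 17, 7.

33333333333333333333333333333XXXXXXXXXXXXXXXXX2222222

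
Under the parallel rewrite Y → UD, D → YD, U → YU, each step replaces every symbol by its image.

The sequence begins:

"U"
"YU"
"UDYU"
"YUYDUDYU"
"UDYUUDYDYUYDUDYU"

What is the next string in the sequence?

φ(UDYUUDYDYUYDUDYU) expands symbol-by-symbol to YU YD UD YU YU YD UD YD UD YU UD YD YU YD UD YU; joining the 16 pieces gives the next term.

YUYDUDYUYUYDUDYDUDYUUDYDYUYDUDYU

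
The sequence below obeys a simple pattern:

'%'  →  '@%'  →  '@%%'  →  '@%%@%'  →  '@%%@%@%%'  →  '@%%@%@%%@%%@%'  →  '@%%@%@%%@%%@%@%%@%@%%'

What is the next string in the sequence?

From term 3 onward, concatenate the last term with the second-to-last: @%·% = @%%, @%%·@% = @%%@%, …
So term 8 is @%%@%@%%@%%@%@%%@%@%%·@%%@%@%%@%%@%.

@%%@%@%%@%%@%@%%@%@%%@%%@%@%%@%%@%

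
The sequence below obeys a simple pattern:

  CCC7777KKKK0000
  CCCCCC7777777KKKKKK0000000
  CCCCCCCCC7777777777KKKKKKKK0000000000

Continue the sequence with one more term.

CCCCCCCCCCCC7777777777777KKKKKKKKKK0000000000000

Reading off run lengths: C runs 3, 6, 9; 7 runs 4, 7, 10; K runs 4, 6, 8; 0 runs 4, 7, 10 — each is linear in n (n = 1, 2, …).
For the next term, n = 4, so the run lengths are 12, 13, 10, 13.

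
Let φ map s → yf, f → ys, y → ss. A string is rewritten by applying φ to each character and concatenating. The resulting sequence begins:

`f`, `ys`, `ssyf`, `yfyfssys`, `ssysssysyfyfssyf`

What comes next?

Replace each of the 16 characters of ssysssysyfyfssyf in place — yf yf ss yf yf yf ss yf ss ys ss ys yf yf ss ys — and concatenate.

yfyfssyfyfyfssyfssysssysyfyfssys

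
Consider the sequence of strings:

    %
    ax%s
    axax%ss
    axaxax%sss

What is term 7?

Every step adds ax to the front and s to the end of the previous string.
From axaxax%sss, 3 further steps: axaxax%sss → axaxaxax%ssss → axaxaxaxax%sssss → (answer).

axaxaxaxaxax%ssssss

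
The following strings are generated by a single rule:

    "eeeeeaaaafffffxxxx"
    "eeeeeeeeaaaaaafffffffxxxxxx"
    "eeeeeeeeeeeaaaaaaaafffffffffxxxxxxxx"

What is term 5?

Each string has the form e^{3n-1} a^{2n} f^{2n+1} x^{2n}, where the shown terms are n = 2, 3, 4.
At n = 6 the blocks have lengths 17, 12, 13, 12.

eeeeeeeeeeeeeeeeeaaaaaaaaaaaafffffffffffffxxxxxxxxxxxx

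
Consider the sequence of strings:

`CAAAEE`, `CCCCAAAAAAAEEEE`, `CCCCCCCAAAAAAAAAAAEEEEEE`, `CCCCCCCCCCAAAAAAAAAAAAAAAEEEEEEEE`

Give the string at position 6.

Reading off run lengths: C runs 1, 4, 7, 10; A runs 3, 7, 11, 15; E runs 2, 4, 6, 8 — each is linear in n (n = 1, 2, …).
For term 6, n = 6, so the run lengths are 16, 23, 12.

CCCCCCCCCCCCCCCCAAAAAAAAAAAAAAAAAAAAAAAEEEEEEEEEEEE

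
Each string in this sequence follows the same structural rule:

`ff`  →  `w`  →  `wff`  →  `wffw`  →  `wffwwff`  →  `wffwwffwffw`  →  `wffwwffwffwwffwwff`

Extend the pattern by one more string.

wffwwffwffwwffwwffwffwwffwffw

From term 3 onward, concatenate the last term with the second-to-last: w·ff = wff, wff·w = wffw, …
Continuing: wffwwffwffwwffwwff · wffwwffwffw gives term 8.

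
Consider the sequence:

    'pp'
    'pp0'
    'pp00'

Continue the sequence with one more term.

The strings grow by a fixed suffix 0 each time.
Applying this once more to pp00:

pp000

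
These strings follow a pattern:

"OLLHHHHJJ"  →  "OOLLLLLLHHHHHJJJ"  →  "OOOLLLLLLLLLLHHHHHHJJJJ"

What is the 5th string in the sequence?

Reading off run lengths: O runs 1, 2, 3; L runs 2, 6, 10; H runs 4, 5, 6; J runs 2, 3, 4 — each is linear in n (n = 1, 2, …).
For term 5, n = 5, so the run lengths are 5, 18, 8, 6.

OOOOOLLLLLLLLLLLLLLLLLLHHHHHHHHJJJJJJ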